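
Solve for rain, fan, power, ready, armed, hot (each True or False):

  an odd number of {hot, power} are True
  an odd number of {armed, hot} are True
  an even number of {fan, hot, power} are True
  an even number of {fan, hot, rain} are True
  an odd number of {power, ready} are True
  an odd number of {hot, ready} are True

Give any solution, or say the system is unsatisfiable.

Adding constraints 1, 5, 6 mod 2: every variable appears an even number of times on the left, so the left side is 0.
But the right sides sum to 1 (mod 2). 0 ≠ 1 — the system is inconsistent.

No satisfying assignment exists.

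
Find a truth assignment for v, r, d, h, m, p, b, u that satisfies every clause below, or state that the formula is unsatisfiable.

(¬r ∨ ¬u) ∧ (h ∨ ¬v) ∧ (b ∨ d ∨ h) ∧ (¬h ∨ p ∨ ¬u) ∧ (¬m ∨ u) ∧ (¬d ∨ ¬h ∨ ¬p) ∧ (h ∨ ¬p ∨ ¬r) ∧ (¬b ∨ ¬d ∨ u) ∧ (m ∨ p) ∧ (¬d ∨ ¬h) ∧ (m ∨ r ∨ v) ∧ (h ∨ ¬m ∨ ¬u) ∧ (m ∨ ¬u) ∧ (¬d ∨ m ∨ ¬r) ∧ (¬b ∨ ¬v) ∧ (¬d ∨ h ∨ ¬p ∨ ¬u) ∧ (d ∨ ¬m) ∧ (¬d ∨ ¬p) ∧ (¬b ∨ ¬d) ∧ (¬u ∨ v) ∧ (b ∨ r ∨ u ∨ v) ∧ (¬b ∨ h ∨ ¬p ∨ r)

v: True, r: False, d: False, h: True, m: False, p: True, b: False, u: False

Set v = True.
  then (h ∨ ¬v) forces h = True.
  then (¬d ∨ ¬h) forces d = False.
  then (¬b ∨ ¬v) forces b = False.
  then (d ∨ ¬m) forces m = False.
  then (m ∨ p) forces p = True.
  then (m ∨ ¬u) forces u = False.
Set r = False.
All clauses satisfied.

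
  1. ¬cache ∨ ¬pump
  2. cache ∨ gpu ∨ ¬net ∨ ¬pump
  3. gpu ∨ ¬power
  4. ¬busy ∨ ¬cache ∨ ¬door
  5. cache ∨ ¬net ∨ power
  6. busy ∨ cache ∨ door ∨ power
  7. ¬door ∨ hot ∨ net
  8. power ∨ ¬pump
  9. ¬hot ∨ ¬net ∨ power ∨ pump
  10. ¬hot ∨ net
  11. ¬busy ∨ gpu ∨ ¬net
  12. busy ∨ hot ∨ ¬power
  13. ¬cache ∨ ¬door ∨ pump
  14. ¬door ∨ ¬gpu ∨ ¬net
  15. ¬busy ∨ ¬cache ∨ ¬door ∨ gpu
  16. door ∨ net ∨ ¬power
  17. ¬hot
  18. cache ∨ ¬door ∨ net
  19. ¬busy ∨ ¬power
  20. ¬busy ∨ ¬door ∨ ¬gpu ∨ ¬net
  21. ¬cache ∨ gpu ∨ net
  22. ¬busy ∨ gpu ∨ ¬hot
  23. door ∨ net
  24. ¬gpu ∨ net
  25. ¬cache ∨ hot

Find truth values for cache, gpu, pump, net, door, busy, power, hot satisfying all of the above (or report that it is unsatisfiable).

The formula is unsatisfiable.

Case net = True:
  (¬hot) forces hot = False.
  (¬cache ∨ hot) forces cache = False.
  (cache ∨ ¬net ∨ power) forces power = True.
  (gpu ∨ ¬power) forces gpu = True.
  (busy ∨ hot ∨ ¬power) forces busy = True.
  Clause (¬busy ∨ ¬power) is falsified — contradiction.
Case net = False:
  (¬hot ∨ net) forces hot = False.
  (¬door ∨ hot ∨ net) forces door = False.
  Clause (door ∨ net) is falsified — contradiction.
Both cases fail, so the formula is unsatisfiable.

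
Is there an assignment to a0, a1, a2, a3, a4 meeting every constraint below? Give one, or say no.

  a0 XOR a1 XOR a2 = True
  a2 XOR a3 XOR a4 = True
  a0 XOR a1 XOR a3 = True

a0=F, a1=T, a2=F, a3=F, a4=T

a0 XOR a1 XOR a2 = F XOR T XOR F = True ✓
a2 XOR a3 XOR a4 = F XOR F XOR T = True ✓
a0 XOR a1 XOR a3 = F XOR T XOR F = True ✓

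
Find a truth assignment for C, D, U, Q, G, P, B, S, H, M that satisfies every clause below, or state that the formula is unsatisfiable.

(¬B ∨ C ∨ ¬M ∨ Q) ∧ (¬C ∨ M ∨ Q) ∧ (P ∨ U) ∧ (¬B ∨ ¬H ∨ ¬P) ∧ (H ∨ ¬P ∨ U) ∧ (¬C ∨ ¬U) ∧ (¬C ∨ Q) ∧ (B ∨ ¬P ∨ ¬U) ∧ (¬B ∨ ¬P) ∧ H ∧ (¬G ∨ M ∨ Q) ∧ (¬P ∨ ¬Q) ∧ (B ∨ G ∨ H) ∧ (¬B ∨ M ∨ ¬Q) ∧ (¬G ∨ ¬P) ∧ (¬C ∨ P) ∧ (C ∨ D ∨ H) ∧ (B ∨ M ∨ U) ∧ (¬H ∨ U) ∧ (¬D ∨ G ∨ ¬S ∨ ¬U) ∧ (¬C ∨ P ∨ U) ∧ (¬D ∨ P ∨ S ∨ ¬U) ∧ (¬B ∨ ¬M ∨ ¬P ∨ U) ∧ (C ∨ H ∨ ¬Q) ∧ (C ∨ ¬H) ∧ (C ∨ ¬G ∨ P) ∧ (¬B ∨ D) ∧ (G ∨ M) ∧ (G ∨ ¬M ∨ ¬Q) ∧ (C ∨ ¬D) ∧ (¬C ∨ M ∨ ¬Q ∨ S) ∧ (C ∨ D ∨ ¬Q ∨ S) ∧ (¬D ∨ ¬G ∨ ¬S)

Unsatisfiable — no assignment works.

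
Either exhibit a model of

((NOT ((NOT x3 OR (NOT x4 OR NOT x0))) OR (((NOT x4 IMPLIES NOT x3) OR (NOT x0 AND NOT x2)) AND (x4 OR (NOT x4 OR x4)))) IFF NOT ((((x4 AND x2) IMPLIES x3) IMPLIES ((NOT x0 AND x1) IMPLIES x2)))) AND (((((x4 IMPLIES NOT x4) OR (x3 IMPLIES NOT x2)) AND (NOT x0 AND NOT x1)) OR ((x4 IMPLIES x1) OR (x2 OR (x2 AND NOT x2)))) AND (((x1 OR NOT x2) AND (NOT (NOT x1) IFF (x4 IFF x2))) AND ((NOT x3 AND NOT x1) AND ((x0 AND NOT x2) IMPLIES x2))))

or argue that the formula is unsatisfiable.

UNSATISFIABLE

Case x3 = True: the conjunct NOT x3 is False.
Case x3 = False: the formula simplifies to ((x4 OR (NOT x4 OR x4)) IFF NOT ((NOT ((x4 AND x2)) IMPLIES ((NOT x0 AND x1) IMPLIES x2)))) AND (((NOT x0 AND NOT x1) OR ((x4 IMPLIES x1) OR (x2 OR (x2 AND NOT x2)))) AND (((x1 OR NOT x2) AND (NOT (NOT x1) IFF (x4 IFF x2))) AND (NOT x1 AND ((x0 AND NOT x2) IMPLIES x2)))).
  x1 = True: the conjunct NOT x1 is False.
  x1 = False: simplifies to NOT ((x4 OR (NOT x4 OR x4))) AND ((NOT x0 OR (NOT x4 OR (x2 OR (x2 AND NOT x2)))) AND ((NOT x2 AND NOT ((x4 IFF x2))) AND ((x0 AND NOT x2) IMPLIES x2))).
    x4 = True: the conjunct NOT ((x4 OR (NOT x4 OR x4))) becomes NOT ((True OR True)) = False.
    x4 = False: the conjunct NOT ((x4 OR (NOT x4 OR x4))) becomes NOT ((False OR True)) = False.
Both cases fail — unsatisfiable.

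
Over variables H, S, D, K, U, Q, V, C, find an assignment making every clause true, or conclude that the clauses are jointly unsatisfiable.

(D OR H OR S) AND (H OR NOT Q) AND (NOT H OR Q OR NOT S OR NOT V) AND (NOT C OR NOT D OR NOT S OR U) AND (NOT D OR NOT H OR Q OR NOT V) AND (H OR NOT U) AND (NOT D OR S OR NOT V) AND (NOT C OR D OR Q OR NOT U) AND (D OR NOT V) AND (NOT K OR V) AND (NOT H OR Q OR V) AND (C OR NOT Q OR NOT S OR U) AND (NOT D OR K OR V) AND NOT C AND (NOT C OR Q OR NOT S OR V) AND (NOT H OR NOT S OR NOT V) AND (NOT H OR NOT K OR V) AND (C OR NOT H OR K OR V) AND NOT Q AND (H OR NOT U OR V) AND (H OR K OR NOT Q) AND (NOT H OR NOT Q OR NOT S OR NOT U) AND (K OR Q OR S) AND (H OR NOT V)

H=F; S=T; D=F; K=F; U=F; Q=F; V=F; C=F

Unit clause (NOT C) forces C = False.
Unit clause (NOT Q) forces Q = False.
Try H = True:
  (NOT H OR Q OR V) forces V = True.
  (NOT H OR Q OR NOT S OR NOT V) forces S = False.
  (NOT D OR NOT H OR Q OR NOT V) forces D = False.
  clause (D OR NOT V) is falsified — backtrack.
So H = False.
  then (H OR NOT U) forces U = False.
  then (H OR NOT V) forces V = False.
  then (NOT K OR V) forces K = False.
  then (NOT D OR K OR V) forces D = False.
  then (K OR Q OR S) forces S = True.
All clauses satisfied.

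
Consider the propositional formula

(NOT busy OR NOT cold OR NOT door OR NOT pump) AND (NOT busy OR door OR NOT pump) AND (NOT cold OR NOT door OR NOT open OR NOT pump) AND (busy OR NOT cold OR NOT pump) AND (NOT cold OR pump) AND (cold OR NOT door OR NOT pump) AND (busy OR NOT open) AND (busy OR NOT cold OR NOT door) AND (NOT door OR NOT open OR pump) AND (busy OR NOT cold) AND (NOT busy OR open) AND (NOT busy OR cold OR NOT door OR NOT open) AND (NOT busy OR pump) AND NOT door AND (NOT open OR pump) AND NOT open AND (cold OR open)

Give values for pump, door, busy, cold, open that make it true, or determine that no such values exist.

The formula is unsatisfiable.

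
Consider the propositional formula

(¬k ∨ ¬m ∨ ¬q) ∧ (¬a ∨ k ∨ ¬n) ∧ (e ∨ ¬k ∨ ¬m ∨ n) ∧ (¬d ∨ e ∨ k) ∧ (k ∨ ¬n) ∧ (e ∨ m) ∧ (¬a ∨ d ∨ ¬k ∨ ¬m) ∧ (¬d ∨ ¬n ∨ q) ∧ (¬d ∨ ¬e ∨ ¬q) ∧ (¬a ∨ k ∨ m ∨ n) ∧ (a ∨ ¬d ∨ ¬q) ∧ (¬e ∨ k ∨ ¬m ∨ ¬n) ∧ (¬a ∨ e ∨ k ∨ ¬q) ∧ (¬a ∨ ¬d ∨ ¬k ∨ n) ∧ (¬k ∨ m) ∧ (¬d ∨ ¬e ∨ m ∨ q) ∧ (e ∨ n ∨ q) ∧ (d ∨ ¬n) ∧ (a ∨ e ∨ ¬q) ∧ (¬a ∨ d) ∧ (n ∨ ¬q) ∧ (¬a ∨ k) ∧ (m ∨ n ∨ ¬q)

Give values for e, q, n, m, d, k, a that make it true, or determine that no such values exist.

Set e = True.
Try q = True:
  (¬d ∨ ¬e ∨ ¬q) forces d = False.
  (d ∨ ¬n) forces n = False.
  clause (n ∨ ¬q) is falsified — backtrack.
So q = False.
Try n = True:
  (k ∨ ¬n) forces k = True.
  (¬d ∨ ¬n ∨ q) forces d = False.
  clause (d ∨ ¬n) is falsified — backtrack.
So n = False.
Set m = False.
  then (¬k ∨ m) forces k = False.
  then (¬d ∨ ¬e ∨ m ∨ q) forces d = False.
  then (¬a ∨ d) forces a = False.
All clauses satisfied.

e: True; q: False; n: False; m: False; d: False; k: False; a: False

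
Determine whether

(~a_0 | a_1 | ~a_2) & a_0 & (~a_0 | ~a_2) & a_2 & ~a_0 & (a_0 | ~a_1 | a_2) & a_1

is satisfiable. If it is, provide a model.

No satisfying assignment exists.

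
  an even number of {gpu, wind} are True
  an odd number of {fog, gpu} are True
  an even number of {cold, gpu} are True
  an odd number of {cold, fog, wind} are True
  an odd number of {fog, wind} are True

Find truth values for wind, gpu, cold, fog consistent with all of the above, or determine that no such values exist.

wind = False; gpu = False; cold = False; fog = True

{gpu, wind}: 0 true → even ✓
{fog, gpu}: 1 true → odd ✓
{cold, gpu}: 0 true → even ✓
{cold, fog, wind}: 1 true → odd ✓
{fog, wind}: 1 true → odd ✓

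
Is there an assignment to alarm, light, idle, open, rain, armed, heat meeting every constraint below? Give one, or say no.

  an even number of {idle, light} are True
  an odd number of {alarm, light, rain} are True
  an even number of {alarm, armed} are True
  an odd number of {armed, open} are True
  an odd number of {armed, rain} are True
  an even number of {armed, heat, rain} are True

alarm=T; light=F; idle=F; open=F; rain=F; armed=T; heat=T

{idle, light}: 0 true → even ✓
{alarm, light, rain}: 1 true → odd ✓
{alarm, armed}: 2 true → even ✓
{armed, open}: 1 true → odd ✓
{armed, rain}: 1 true → odd ✓
{armed, heat, rain}: 2 true → even ✓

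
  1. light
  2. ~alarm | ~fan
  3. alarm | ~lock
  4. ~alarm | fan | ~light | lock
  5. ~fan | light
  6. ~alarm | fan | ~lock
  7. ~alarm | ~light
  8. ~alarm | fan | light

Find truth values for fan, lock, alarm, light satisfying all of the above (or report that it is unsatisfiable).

fan: False, lock: False, alarm: False, light: True

Unit clause (light) forces light = True.
In (~alarm | ~light) only ~alarm is left, so alarm = False.
In (alarm | ~lock) only ~lock is left, so lock = False.
Set fan = False.
Check each clause:
  (light): light holds.
  (~alarm | ~fan): ~alarm holds.
  (alarm | ~lock): ~lock holds.
  (~alarm | fan | ~light | lock): ~alarm holds.
  (~fan | light): ~fan holds.
  (~alarm | fan | ~lock): ~alarm holds.
  (~alarm | ~light): ~alarm holds.
  (~alarm | fan | light): ~alarm holds.
All clauses satisfied.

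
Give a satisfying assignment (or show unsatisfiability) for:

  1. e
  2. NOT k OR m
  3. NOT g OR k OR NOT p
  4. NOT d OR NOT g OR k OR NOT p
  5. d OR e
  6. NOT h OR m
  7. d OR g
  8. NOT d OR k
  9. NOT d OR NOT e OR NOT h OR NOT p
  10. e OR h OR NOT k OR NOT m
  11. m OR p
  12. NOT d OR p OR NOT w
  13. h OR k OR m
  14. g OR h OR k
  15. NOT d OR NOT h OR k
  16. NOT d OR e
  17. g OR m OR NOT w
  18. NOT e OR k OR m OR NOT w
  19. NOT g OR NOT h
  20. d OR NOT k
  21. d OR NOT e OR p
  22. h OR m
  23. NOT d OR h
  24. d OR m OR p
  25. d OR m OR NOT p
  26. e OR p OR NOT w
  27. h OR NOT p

Unit clause (e) forces e = True.
Set d = True.
  then (NOT d OR k) forces k = True.
  then (NOT d OR h) forces h = True.
  then (NOT k OR m) forces m = True.
  then (NOT d OR NOT e OR NOT h OR NOT p) forces p = False.
  then (NOT d OR p OR NOT w) forces w = False.
  then (NOT g OR NOT h) forces g = False.
All clauses satisfied.

d=T; k=T; p=F; e=T; w=F; m=T; g=F; h=T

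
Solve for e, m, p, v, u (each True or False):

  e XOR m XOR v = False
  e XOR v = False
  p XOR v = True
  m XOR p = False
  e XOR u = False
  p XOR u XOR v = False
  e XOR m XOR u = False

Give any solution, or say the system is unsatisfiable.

e=T, m=F, p=F, v=T, u=T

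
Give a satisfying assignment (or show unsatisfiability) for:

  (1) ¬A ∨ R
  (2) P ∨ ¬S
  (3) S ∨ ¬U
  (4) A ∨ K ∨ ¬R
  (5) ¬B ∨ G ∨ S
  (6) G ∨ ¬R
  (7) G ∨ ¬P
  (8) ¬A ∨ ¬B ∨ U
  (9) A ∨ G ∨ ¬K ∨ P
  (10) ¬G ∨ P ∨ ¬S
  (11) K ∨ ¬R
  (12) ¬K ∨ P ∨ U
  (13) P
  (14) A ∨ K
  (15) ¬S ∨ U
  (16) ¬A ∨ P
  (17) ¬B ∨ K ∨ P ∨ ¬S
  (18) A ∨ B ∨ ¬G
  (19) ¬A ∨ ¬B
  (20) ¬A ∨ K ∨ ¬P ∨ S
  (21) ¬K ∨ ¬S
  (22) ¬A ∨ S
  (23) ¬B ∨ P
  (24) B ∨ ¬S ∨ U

A: False, U: False, S: False, B: True, K: True, P: True, R: False, G: True

Unit clause (P) forces P = True.
In (G ∨ ¬P) only G is left, so G = True.
Try A = True:
  (¬A ∨ R) forces R = True.
  (K ∨ ¬R) forces K = True.
  (¬A ∨ ¬B) forces B = False.
  (¬K ∨ ¬S) forces S = False.
  clause (¬A ∨ S) is falsified — backtrack.
So A = False.
  then (A ∨ K) forces K = True.
  then (A ∨ B ∨ ¬G) forces B = True.
  then (¬K ∨ ¬S) forces S = False.
  then (S ∨ ¬U) forces U = False.
Set R = False.
All clauses satisfied.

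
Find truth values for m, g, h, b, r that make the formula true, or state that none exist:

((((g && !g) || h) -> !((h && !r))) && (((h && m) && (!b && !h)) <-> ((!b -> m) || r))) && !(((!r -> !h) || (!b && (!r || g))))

No satisfying assignment exists.

Case h = True: the formula simplifies to (!(!r) && !(((!b -> m) || r))) && !((r || (!b && (!r || g)))).
  r = True: the conjunct !(((!b -> m) || r)) becomes !(((!b -> m) || True)) = False.
  r = False: the conjunct !(!r) becomes !(!False) = False.
Case h = False: the conjunct !(((!r -> !h) || (!b && (!r || g)))) becomes !((True || (!b && (!r || g)))) = False.
Both cases fail — unsatisfiable.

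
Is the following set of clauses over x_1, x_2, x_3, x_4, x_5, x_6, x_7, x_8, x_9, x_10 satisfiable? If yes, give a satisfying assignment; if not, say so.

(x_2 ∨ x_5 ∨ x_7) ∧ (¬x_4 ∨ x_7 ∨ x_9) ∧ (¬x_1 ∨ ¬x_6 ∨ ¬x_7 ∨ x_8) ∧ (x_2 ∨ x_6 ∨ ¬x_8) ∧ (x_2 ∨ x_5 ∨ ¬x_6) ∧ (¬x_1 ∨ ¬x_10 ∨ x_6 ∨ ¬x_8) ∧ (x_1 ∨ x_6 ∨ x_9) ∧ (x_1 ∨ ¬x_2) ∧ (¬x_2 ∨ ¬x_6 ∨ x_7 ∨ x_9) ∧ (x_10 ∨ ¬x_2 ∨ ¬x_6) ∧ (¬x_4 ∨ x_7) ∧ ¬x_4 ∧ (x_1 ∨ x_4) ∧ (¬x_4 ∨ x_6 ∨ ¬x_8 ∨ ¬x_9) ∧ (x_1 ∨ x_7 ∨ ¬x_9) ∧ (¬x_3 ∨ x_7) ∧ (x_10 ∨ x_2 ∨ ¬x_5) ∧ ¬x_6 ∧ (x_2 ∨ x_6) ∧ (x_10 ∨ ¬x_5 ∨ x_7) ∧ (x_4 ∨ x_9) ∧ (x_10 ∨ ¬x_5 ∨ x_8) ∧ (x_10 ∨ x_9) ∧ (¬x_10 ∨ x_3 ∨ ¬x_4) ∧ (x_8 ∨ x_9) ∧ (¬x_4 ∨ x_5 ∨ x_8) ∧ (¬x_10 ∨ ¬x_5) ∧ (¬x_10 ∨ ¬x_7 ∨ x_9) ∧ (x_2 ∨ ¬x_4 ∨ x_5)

x_1: True, x_2: True, x_3: False, x_4: False, x_5: True, x_6: False, x_7: True, x_8: True, x_9: True, x_10: False

Unit clause (¬x_4) forces x_4 = False.
In (x_1 ∨ x_4) only x_1 is left, so x_1 = True.
Unit clause (¬x_6) forces x_6 = False.
In (x_2 ∨ x_6) only x_2 is left, so x_2 = True.
In (x_4 ∨ x_9) only x_9 is left, so x_9 = True.
Set x_3 = False.
Set x_5 = True.
  then (¬x_10 ∨ ¬x_5) forces x_10 = False.
  then (x_10 ∨ ¬x_5 ∨ x_7) forces x_7 = True.
  then (x_10 ∨ ¬x_5 ∨ x_8) forces x_8 = True.
All clauses satisfied.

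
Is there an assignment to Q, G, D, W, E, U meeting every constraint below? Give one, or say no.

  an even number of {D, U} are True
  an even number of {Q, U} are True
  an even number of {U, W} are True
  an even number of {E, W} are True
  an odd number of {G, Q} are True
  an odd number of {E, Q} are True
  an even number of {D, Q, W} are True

Unsatisfiable

Adding constraints 2, 3, 4, 6 mod 2: every variable appears an even number of times on the left, so the left side is 0.
But the right sides sum to 1 (mod 2). 0 ≠ 1 — the system is inconsistent.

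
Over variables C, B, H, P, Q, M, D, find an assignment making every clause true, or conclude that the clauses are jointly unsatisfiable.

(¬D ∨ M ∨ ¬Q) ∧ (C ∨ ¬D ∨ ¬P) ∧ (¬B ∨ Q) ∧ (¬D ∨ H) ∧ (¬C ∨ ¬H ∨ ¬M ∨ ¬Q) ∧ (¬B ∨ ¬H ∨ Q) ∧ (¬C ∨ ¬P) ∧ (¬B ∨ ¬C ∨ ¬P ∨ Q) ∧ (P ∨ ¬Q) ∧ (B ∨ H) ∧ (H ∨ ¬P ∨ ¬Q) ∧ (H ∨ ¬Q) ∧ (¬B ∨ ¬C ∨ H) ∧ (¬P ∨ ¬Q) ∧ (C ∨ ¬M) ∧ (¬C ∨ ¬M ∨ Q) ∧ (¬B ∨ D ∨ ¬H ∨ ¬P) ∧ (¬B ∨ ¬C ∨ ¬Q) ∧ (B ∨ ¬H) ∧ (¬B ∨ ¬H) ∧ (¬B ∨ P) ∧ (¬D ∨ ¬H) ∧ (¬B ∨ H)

Case B = True:
  (¬B ∨ Q) forces Q = True.
  (P ∨ ¬Q) forces P = True.
  Clause (¬P ∨ ¬Q) is falsified — contradiction.
Case B = False:
  (B ∨ H) forces H = True.
  Clause (B ∨ ¬H) is falsified — contradiction.
Both cases fail, so the formula is unsatisfiable.

No satisfying assignment exists.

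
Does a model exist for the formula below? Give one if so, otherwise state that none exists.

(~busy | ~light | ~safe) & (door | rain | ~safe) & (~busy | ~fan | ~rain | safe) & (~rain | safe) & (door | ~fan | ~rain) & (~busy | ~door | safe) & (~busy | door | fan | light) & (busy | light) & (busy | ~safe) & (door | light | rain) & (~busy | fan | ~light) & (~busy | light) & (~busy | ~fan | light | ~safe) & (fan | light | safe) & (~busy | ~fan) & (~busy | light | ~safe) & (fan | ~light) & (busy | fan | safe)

Set busy = False.
  then (busy | light) forces light = True.
  then (busy | ~safe) forces safe = False.
  then (fan | ~light) forces fan = True.
  then (~rain | safe) forces rain = False.
Set door = False.
All clauses satisfied.

busy = False; door = False; light = True; rain = False; fan = True; safe = False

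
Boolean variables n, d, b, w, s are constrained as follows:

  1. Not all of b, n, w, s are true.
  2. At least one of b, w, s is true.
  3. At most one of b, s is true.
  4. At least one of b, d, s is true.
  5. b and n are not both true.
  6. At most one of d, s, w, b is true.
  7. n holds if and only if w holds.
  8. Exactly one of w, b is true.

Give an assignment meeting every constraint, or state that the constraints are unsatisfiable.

n = False, d = False, b = True, w = False, s = False

  (1) {b, n, w, s}: 1/4 true — not all ✓
  (2) {b, w, s}: 1 true — at least one ✓
  (3) {b, s}: 1 true — at most one ✓
  (4) {b, d, s}: 1 true — at least one ✓
  (5) b=T, n=F — not both ✓
  (6) {d, s, w, b}: 1 true — at most one ✓
  (7) n=F, w=F — same ✓
  (8) {w, b}: 1 true — exactly one ✓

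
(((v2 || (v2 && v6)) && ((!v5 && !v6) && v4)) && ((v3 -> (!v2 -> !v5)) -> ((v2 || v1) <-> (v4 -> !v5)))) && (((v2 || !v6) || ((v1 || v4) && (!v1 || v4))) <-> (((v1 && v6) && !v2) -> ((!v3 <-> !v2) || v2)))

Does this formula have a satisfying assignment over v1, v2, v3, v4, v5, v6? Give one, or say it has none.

v1 = False, v2 = True, v3 = True, v4 = True, v5 = False, v6 = False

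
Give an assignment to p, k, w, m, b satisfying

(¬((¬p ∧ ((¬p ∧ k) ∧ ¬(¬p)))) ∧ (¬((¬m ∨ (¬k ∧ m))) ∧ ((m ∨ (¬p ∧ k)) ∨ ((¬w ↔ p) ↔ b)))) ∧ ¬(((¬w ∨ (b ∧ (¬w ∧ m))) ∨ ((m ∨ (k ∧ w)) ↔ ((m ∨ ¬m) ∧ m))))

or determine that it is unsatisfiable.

Unsatisfiable

Case m = True: the conjunct ¬(((¬w ∨ (b ∧ (¬w ∧ m))) ∨ ((m ∨ (k ∧ w)) ↔ ((m ∨ ¬m) ∧ m)))) becomes ¬(((¬w ∨ (b ∧ ¬w)) ∨ True)) = False.
Case m = False: the conjunct ¬((¬m ∨ (¬k ∧ m))) becomes ¬((True ∨ False)) = False.
Both cases fail — unsatisfiable.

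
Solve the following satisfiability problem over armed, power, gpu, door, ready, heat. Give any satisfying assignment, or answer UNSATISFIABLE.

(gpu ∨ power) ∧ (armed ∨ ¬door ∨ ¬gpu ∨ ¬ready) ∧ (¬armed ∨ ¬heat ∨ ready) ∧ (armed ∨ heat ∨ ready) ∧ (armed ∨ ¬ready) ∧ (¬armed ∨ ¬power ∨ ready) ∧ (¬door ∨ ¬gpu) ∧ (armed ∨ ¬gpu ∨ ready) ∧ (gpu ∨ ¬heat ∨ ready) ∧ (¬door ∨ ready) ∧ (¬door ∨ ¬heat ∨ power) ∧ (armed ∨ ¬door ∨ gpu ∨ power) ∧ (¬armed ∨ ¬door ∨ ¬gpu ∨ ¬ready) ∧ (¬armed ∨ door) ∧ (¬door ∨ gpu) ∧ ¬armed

Case armed = True:
  Clause (¬armed) is falsified — contradiction.
Case armed = False:
  (armed ∨ ¬ready) forces ready = False.
  (armed ∨ heat ∨ ready) forces heat = True.
  (armed ∨ ¬gpu ∨ ready) forces gpu = False.
  Clause (gpu ∨ ¬heat ∨ ready) is falsified — contradiction.
Both cases fail, so the formula is unsatisfiable.

UNSATISFIABLE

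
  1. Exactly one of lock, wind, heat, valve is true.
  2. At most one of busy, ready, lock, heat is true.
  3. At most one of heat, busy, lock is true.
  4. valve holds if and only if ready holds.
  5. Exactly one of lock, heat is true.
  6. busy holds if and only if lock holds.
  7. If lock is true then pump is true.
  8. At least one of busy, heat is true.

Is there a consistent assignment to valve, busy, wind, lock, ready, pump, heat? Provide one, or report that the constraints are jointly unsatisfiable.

valve = False, busy = False, wind = False, lock = False, ready = False, pump = False, heat = True

  (1) {lock, wind, heat, valve}: 1 true — exactly one ✓
  (2) {busy, ready, lock, heat}: 1 true — at most one ✓
  (3) {heat, busy, lock}: 1 true — at most one ✓
  (4) valve=F, ready=F — same ✓
  (5) {lock, heat}: 1 true — exactly one ✓
  (6) busy=F, lock=F — same ✓
  (7) lock=F ⇒ pump: vacuous ✓
  (8) {busy, heat}: 1 true — at least one ✓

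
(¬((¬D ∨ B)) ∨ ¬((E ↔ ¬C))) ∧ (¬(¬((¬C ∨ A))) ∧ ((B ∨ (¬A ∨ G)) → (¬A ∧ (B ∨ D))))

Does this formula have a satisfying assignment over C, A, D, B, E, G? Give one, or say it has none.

C: False, A: True, D: True, B: False, E: False, G: False

  ¬((¬D ∨ B)) ∨ ¬((E ↔ ¬C)) = True
    ¬((¬D ∨ B)) = True
      ¬D ∨ B = False
        ¬D = False
    ¬((E ↔ ¬C)) = True
      E ↔ ¬C = False
        ¬C = True
  ¬(¬((¬C ∨ A))) ∧ ((B ∨ (¬A ∨ G)) → (¬A ∧ (B ∨ D))) = True
    ¬(¬((¬C ∨ A))) = True
      ¬((¬C ∨ A)) = False
        ¬C ∨ A = True
          ¬C = True
    (B ∨ (¬A ∨ G)) → (¬A ∧ (B ∨ D)) = True
      B ∨ (¬A ∨ G) = False
        ¬A ∨ G = False
          ¬A = False
      ¬A ∧ (B ∨ D) = False
        ¬A = False
        B ∨ D = True
Both conjuncts True, so the formula holds.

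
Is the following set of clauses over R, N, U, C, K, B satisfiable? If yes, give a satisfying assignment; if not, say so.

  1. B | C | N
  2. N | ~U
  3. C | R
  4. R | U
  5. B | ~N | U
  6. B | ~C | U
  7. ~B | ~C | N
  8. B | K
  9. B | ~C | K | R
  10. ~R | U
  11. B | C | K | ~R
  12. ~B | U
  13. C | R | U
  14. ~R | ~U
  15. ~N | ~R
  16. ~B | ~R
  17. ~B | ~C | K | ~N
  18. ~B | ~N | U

Try R = True:
  (~R | U) forces U = True.
  clause (~R | ~U) is falsified — backtrack.
So R = False.
  then (C | R) forces C = True.
  then (R | U) forces U = True.
  then (N | ~U) forces N = True.
Set K = True.
Set B = False.
All clauses satisfied.

R = False; N = True; U = True; C = True; K = True; B = False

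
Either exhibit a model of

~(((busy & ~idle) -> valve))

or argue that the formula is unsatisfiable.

idle = False, busy = True, valve = False

  ~(((busy & ~idle) -> valve)) = True
    (busy & ~idle) -> valve = False
      busy & ~idle = True
        ~idle = True
The formula evaluates to True.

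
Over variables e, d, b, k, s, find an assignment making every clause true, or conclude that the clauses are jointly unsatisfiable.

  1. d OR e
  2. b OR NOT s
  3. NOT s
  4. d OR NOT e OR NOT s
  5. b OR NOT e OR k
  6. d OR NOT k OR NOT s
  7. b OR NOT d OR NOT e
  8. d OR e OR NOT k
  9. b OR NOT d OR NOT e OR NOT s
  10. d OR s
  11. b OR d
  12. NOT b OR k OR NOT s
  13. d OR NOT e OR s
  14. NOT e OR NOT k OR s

e=F, d=T, b=F, k=F, s=F

Unit clause (NOT s) forces s = False.
In (d OR s) only d is left, so d = True.
Set e = False.
Set b = False.
Set k = False.
All clauses satisfied.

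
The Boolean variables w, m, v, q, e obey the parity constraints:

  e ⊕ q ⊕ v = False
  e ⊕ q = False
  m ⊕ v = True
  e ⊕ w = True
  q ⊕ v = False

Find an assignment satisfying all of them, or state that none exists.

w=T, m=T, v=F, q=F, e=F

e ⊕ q ⊕ v = F ⊕ F ⊕ F = False ✓
e ⊕ q = F ⊕ F = False ✓
m ⊕ v = T ⊕ F = True ✓
e ⊕ w = F ⊕ T = True ✓
q ⊕ v = F ⊕ F = False ✓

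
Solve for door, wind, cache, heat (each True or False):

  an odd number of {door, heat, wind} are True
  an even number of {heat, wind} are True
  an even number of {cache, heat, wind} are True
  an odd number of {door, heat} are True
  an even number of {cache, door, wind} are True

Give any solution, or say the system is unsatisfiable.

Adding constraints 3, 4, 5 mod 2: every variable appears an even number of times on the left, so the left side is 0.
But the right sides sum to 1 (mod 2). 0 ≠ 1 — the system is inconsistent.

The formula is unsatisfiable.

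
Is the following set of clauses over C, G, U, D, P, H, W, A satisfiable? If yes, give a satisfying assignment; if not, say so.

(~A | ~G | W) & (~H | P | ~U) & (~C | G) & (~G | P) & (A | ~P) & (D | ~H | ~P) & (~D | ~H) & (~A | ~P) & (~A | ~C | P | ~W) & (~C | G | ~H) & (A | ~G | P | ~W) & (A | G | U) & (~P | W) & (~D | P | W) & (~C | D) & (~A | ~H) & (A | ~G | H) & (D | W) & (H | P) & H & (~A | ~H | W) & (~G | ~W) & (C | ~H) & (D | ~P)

Unsatisfiable — no assignment works.

Case C = True:
  (~C | G) forces G = True.
  (~G | P) forces P = True.
  (A | ~P) forces A = True.
  Clause (~A | ~P) is falsified — contradiction.
Case C = False:
  (H) forces H = True.
  Clause (C | ~H) is falsified — contradiction.
Both cases fail, so the formula is unsatisfiable.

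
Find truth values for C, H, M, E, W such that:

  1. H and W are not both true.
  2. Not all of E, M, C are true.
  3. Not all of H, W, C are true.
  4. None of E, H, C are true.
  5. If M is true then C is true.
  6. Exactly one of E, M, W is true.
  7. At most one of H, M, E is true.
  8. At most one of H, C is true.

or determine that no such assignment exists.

C = False, H = False, M = False, E = False, W = True

  (1) H=F, W=T — not both ✓
  (2) {E, M, C}: 0/3 true — not all ✓
  (3) {H, W, C}: 1/3 true — not all ✓
  (4) {E, H, C}: 0 true — none ✓
  (5) M=F ⇒ C: vacuous ✓
  (6) {E, M, W}: 1 true — exactly one ✓
  (7) {H, M, E}: 0 true — at most one ✓
  (8) {H, C}: 0 true — at most one ✓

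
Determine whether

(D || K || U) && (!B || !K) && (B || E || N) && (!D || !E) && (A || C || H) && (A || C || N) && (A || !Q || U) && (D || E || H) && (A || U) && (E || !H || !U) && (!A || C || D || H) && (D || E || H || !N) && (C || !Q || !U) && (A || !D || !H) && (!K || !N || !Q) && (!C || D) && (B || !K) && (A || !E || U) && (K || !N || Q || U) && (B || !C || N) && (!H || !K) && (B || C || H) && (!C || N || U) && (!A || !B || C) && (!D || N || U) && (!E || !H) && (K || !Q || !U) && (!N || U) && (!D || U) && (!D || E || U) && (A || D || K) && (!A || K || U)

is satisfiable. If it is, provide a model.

Set A = False.
  then (A || U) forces U = True.
Set B = True.
  then (!B || !K) forces K = False.
  then (K || !Q || !U) forces Q = False.
  then (A || D || K) forces D = True.
  then (!D || !E) forces E = False.
  then (E || !H || !U) forces H = False.
  then (A || C || H) forces C = True.
Set N = True.
All clauses satisfied.

A=F, B=T, C=T, D=T, Q=F, E=F, H=F, K=F, N=T, U=T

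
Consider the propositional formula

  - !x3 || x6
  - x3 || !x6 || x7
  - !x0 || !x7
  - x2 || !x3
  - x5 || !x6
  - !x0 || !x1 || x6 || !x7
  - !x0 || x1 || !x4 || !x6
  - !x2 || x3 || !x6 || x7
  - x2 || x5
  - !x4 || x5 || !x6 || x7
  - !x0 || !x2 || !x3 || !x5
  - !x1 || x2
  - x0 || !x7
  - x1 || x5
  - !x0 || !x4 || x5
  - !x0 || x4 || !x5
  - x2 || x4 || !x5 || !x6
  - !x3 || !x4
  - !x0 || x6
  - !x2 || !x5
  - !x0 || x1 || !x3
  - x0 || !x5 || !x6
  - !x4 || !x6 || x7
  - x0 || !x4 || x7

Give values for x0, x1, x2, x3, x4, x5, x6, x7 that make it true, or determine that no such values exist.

x0 = False; x1 = True; x2 = True; x3 = False; x4 = False; x5 = False; x6 = False; x7 = False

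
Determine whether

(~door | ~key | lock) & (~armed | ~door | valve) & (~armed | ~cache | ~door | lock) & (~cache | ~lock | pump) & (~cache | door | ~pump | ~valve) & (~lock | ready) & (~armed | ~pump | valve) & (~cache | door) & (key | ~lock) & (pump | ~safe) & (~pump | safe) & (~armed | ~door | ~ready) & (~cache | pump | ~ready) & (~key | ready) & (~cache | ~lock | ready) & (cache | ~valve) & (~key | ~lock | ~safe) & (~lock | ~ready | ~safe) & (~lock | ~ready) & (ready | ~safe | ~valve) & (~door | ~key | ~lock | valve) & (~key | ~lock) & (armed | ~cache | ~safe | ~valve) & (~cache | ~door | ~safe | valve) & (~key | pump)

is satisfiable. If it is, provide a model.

Set safe = True.
  then (pump | ~safe) forces pump = True.
Try cache = True:
  (~cache | door) forces door = True.
  (~cache | ~door | ~safe | valve) forces valve = True.
  (ready | ~safe | ~valve) forces ready = True.
  (~armed | ~door | ~ready) forces armed = False.
  clause (armed | ~cache | ~safe | ~valve) is falsified — backtrack.
So cache = False.
  then (cache | ~valve) forces valve = False.
  then (~armed | ~pump | valve) forces armed = False.
Set door = True.
Set key = False.
  then (key | ~lock) forces lock = False.
Set ready = True.
All clauses satisfied.

safe = True, cache = False, armed = False, valve = False, door = True, key = False, pump = True, lock = False, ready = True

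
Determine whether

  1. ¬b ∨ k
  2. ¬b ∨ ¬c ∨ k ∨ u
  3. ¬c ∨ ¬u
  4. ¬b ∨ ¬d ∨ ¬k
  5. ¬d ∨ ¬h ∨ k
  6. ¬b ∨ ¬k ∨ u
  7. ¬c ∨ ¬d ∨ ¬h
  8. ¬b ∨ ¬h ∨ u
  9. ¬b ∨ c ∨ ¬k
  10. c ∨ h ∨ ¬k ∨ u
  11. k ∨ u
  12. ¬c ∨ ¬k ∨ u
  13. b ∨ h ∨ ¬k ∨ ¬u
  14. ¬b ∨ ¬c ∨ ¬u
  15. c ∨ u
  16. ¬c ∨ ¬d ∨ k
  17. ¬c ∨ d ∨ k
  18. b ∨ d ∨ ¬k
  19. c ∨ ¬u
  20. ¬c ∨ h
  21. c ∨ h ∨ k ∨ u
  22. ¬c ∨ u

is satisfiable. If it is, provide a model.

Case c = True:
  (¬c ∨ ¬u) forces u = False.
  Clause (¬c ∨ u) is falsified — contradiction.
Case c = False:
  (c ∨ u) forces u = True.
  Clause (c ∨ ¬u) is falsified — contradiction.
Both cases fail, so the formula is unsatisfiable.

UNSATISFIABLE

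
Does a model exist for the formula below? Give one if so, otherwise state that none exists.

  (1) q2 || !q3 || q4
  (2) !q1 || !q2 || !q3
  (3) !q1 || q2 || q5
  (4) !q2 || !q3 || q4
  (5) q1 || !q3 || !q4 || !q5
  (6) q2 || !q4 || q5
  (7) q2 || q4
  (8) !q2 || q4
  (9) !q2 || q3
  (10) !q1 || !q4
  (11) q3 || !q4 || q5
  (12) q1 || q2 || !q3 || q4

Set q1 = False.
Set q2 = True.
  then (!q2 || q4) forces q4 = True.
  then (!q2 || q3) forces q3 = True.
  then (q1 || !q3 || !q4 || !q5) forces q5 = False.
All clauses satisfied.

q1 = False; q2 = True; q3 = True; q4 = True; q5 = False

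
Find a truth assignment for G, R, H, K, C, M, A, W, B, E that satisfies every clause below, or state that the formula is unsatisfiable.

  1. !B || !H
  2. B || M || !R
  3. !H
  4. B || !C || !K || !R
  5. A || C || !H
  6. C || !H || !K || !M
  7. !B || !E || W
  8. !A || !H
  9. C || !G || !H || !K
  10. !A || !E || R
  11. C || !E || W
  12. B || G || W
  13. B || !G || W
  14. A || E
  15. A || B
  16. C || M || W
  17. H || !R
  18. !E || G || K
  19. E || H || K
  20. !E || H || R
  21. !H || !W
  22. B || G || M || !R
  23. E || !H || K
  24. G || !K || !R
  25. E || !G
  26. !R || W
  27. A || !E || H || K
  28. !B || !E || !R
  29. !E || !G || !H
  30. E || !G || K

Unit clause (!H) forces H = False.
In (H || !R) only !R is left, so R = False.
In (!E || H || R) only !E is left, so E = False.
In (E || !G) only !G is left, so G = False.
In (A || E) only A is left, so A = True.
In (E || H || K) only K is left, so K = True.
Set C = True.
Set M = True.
Set W = True.
Set B = False.
All clauses satisfied.

G = False, R = False, H = False, K = True, C = True, M = True, A = True, W = True, B = False, E = False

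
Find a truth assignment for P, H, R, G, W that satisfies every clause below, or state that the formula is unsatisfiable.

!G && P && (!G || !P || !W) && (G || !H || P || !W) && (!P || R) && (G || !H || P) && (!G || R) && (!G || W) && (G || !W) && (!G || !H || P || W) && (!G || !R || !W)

P = True, H = False, R = True, G = False, W = False

Unit clause (!G) forces G = False.
Unit clause (P) forces P = True.
In (!P || R) only R is left, so R = True.
In (G || !W) only !W is left, so W = False.
Set H = False.
All clauses satisfied.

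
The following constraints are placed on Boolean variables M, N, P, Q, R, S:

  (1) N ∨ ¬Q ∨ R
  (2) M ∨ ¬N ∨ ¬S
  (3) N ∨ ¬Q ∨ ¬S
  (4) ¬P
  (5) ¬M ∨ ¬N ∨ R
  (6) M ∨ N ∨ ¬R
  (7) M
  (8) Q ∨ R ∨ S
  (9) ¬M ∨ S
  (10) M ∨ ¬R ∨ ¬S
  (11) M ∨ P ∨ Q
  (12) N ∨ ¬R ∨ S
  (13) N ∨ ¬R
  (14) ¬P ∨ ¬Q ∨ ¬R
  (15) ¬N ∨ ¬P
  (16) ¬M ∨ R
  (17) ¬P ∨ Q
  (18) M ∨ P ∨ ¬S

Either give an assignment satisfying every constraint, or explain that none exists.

M: True, N: True, P: False, Q: True, R: True, S: True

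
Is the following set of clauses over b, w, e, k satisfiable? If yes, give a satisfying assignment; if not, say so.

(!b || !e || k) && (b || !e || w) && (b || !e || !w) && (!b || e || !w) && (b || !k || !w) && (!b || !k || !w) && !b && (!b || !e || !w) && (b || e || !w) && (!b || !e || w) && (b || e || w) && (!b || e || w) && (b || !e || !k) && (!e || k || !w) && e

Case b = True:
  Clause (!b) is falsified — contradiction.
Case b = False:
  (e) forces e = True.
  (b || !e || w) forces w = True.
  Clause (b || !e || !w) is falsified — contradiction.
Both cases fail, so the formula is unsatisfiable.

No satisfying assignment exists.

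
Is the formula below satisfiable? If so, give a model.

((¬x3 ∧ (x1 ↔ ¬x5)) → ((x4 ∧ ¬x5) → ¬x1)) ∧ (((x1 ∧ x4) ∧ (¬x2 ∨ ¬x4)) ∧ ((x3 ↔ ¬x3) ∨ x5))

x1=T; x2=F; x3=F; x4=T; x5=T

  (¬x3 ∧ (x1 ↔ ¬x5)) → ((x4 ∧ ¬x5) → ¬x1) = True
    ¬x3 ∧ (x1 ↔ ¬x5) = False
      ¬x3 = True
      x1 ↔ ¬x5 = False
        ¬x5 = False
    (x4 ∧ ¬x5) → ¬x1 = True
      x4 ∧ ¬x5 = False
        ¬x5 = False
      ¬x1 = False
  ((x1 ∧ x4) ∧ (¬x2 ∨ ¬x4)) ∧ ((x3 ↔ ¬x3) ∨ x5) = True
    (x1 ∧ x4) ∧ (¬x2 ∨ ¬x4) = True
      x1 ∧ x4 = True
      ¬x2 ∨ ¬x4 = True
        ¬x2 = True
        ¬x4 = False
    (x3 ↔ ¬x3) ∨ x5 = True
      x3 ↔ ¬x3 = False
        ¬x3 = True
Both conjuncts True, so the formula holds.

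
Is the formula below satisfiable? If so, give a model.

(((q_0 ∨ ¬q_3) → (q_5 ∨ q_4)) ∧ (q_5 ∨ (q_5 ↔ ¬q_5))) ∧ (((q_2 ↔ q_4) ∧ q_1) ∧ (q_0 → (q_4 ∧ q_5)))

q_0: False, q_1: True, q_2: False, q_3: True, q_4: False, q_5: True

  ((q_0 ∨ ¬q_3) → (q_5 ∨ q_4)) ∧ (q_5 ∨ (q_5 ↔ ¬q_5)) = True
    (q_0 ∨ ¬q_3) → (q_5 ∨ q_4) = True
      q_0 ∨ ¬q_3 = False
        ¬q_3 = False
      q_5 ∨ q_4 = True
    q_5 ∨ (q_5 ↔ ¬q_5) = True
      q_5 ↔ ¬q_5 = False
        ¬q_5 = False
  ((q_2 ↔ q_4) ∧ q_1) ∧ (q_0 → (q_4 ∧ q_5)) = True
    (q_2 ↔ q_4) ∧ q_1 = True
      q_2 ↔ q_4 = True
    q_0 → (q_4 ∧ q_5) = True
      q_4 ∧ q_5 = False
Both conjuncts True, so the formula holds.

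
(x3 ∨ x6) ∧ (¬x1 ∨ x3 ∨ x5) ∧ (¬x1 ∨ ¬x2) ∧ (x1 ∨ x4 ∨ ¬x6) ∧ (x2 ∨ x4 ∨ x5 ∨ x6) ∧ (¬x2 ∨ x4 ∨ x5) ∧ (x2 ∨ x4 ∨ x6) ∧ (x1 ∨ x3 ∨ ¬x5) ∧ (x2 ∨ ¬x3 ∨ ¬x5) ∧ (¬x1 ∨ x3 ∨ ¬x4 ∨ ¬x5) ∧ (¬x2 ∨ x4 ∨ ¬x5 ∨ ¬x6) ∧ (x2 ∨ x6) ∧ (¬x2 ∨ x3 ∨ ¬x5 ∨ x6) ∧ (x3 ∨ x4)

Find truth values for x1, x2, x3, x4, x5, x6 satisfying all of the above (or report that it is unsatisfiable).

x1 = False; x2 = True; x3 = True; x4 = True; x5 = False; x6 = False

Set x1 = False.
Set x2 = True.
Set x3 = True.
Set x4 = True.
Set x5 = False.
Set x6 = False.
All clauses satisfied.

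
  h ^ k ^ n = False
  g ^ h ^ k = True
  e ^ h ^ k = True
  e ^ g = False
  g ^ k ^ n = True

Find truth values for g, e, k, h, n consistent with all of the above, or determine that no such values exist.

g = True, e = True, k = False, h = False, n = False

h ^ k ^ n = F ^ F ^ F = False ✓
g ^ h ^ k = T ^ F ^ F = True ✓
e ^ h ^ k = T ^ F ^ F = True ✓
e ^ g = T ^ T = False ✓
g ^ k ^ n = T ^ F ^ F = True ✓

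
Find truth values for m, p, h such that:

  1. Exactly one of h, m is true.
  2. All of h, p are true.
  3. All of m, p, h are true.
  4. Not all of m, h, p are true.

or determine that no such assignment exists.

Case m = True:
  (1) with m=T forces h = False.
  Constraint (2) is violated (h=F) — contradiction.
Case m = False:
  Constraint (3) is violated (m=F) — contradiction.
Both cases fail — unsatisfiable.

Unsatisfiable — no assignment works.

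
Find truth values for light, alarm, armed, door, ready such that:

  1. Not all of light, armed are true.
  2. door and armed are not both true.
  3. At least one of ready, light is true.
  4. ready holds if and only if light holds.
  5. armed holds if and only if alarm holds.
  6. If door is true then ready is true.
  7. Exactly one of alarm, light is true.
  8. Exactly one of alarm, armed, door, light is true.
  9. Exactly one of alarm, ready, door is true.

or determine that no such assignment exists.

light: True; alarm: False; armed: False; door: False; ready: True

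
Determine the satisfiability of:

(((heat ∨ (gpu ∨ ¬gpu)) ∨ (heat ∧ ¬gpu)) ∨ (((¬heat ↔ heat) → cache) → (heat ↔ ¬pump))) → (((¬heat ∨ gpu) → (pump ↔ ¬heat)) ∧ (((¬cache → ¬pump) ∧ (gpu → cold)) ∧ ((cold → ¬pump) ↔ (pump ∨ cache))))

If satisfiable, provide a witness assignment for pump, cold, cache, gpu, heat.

pump = False, cold = True, cache = True, gpu = False, heat = True

  (((heat ∨ (gpu ∨ ¬gpu)) ∨ (heat ∧ ¬gpu)) ∨ (((¬heat ↔ heat) → cache) → (heat ↔ ¬pump))) → (((¬heat ∨ gpu) → (pump ↔ ¬heat)) ∧ (((¬cache → ¬pump) ∧ (gpu → cold)) ∧ ((cold → ¬pump) ↔ (pump ∨ cache)))) = True
    ((heat ∨ (gpu ∨ ¬gpu)) ∨ (heat ∧ ¬gpu)) ∨ (((¬heat ↔ heat) → cache) → (heat ↔ ¬pump)) = True
      (heat ∨ (gpu ∨ ¬gpu)) ∨ (heat ∧ ¬gpu) = True
        heat ∨ (gpu ∨ ¬gpu) = True
          gpu ∨ ¬gpu = True
            ¬gpu = True
        heat ∧ ¬gpu = True
          ¬gpu = True
      ((¬heat ↔ heat) → cache) → (heat ↔ ¬pump) = True
        (¬heat ↔ heat) → cache = True
          ¬heat ↔ heat = False
            ¬heat = False
        heat ↔ ¬pump = True
          ¬pump = True
    ((¬heat ∨ gpu) → (pump ↔ ¬heat)) ∧ (((¬cache → ¬pump) ∧ (gpu → cold)) ∧ ((cold → ¬pump) ↔ (pump ∨ cache))) = True
      (¬heat ∨ gpu) → (pump ↔ ¬heat) = True
        ¬heat ∨ gpu = False
          ¬heat = False
        pump ↔ ¬heat = True
          ¬heat = False
      ((¬cache → ¬pump) ∧ (gpu → cold)) ∧ ((cold → ¬pump) ↔ (pump ∨ cache)) = True
        (¬cache → ¬pump) ∧ (gpu → cold) = True
          ¬cache → ¬pump = True
            ¬cache = False
            ¬pump = True
          gpu → cold = True
        (cold → ¬pump) ↔ (pump ∨ cache) = True
          cold → ¬pump = True
            ¬pump = True
          pump ∨ cache = True
The formula evaluates to True.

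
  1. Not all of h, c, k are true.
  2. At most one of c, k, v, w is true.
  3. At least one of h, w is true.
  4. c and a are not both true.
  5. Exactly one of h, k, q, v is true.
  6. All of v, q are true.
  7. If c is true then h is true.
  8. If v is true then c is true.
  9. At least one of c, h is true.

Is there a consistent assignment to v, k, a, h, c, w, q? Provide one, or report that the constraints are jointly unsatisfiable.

Case v = True:
  (2) with v=T forces c = False.
  Constraint (8) is violated (v=T, c=F) — contradiction.
Case v = False:
  Constraint (6) is violated (v=F) — contradiction.
Both cases fail — unsatisfiable.

The formula is unsatisfiable.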